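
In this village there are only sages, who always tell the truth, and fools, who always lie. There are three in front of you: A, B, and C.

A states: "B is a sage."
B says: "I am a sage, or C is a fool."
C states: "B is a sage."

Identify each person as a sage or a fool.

Consider A. Suppose A is a fool.
Then no assignment of the remaining roles makes every statement match its speaker's type — contradiction.
So A is a sage.
Consider B. Suppose B is a fool.
Then A's statement comes out false, contradicting A being a sage.
So B is a sage.
With that fixed, C's statement is true, so C is a sage.

A: sage, B: sage, C: sage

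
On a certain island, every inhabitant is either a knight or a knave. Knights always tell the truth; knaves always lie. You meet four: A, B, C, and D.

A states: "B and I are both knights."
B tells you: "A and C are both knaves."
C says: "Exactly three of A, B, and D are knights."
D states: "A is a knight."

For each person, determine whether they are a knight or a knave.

Consider A. Suppose A is a knight.
Then no assignment of the remaining roles makes every statement match its speaker's type — contradiction.
So A is a knave.
With that fixed, C's statement is false, so C is a knave.
With that fixed, D's statement is false, so D is a knave.
With that fixed, B's statement is true, so B is a knight.

A: knave, B: knight, C: knave, D: knave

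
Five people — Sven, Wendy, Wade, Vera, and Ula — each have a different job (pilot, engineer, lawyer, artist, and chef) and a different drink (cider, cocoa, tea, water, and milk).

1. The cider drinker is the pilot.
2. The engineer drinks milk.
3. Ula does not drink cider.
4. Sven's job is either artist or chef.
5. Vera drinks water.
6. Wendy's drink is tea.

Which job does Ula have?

engineer

With clues 1–3, pilot is impossible for Ula's job.
With clues 1–6, artist, chef, and lawyer are impossible for Ula's job.
That leaves engineer.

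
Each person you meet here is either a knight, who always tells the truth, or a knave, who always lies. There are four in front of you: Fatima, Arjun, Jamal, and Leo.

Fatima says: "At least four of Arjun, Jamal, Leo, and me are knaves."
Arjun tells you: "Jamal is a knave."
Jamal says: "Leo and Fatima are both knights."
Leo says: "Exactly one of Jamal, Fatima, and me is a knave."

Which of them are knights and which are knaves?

Fatima: knave, Arjun: knight, Jamal: knave, Leo: knave

Consider Fatima. Suppose Fatima is a knight.
Then Fatima's own statement would have to be true, but it can't be — contradiction.
So Fatima is a knave.
With that fixed, Jamal's statement is false, so Jamal is a knave.
With that fixed, Leo's statement is false, so Leo is a knave.
With that fixed, Arjun's statement is true, so Arjun is a knight.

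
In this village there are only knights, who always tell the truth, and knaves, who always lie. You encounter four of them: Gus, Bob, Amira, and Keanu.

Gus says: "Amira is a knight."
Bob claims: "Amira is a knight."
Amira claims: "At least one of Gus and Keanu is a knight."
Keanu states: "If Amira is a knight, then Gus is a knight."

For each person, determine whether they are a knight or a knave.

Gus: knight, Bob: knight, Amira: knight, Keanu: knight

Consider Gus. Suppose Gus is a knave.
Then no assignment of the remaining roles makes every statement match its speaker's type — contradiction.
So Gus is a knight.
With that fixed, Amira's statement is true, so Amira is a knight.
With that fixed, Keanu's statement is true, so Keanu is a knight.
With that fixed, Bob's statement is true, so Bob is a knight.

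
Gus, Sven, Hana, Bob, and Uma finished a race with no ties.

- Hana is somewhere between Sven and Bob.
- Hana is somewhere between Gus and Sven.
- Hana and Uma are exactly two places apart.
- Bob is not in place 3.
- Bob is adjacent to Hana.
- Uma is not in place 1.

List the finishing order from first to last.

From clue 1: Hana is in {2,3,4}.
From clues 1–5: Hana → place 3.
From clues 1–6: Gus → place 1, Bob → place 2, Sven → place 4, Uma → place 5.

Gus, Bob, Hana, Sven, Uma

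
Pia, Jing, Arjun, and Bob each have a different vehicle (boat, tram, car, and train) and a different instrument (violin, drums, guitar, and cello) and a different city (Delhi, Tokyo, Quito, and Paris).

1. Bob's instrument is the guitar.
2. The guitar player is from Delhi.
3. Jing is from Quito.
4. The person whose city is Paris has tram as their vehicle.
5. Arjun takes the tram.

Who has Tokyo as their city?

With clues 1–2, Bob is impossible for the one with city Tokyo.
With clues 1–3, Jing is impossible for the one with city Tokyo.
With clues 1–5, Arjun is impossible for the one with city Tokyo.
That leaves Pia.

Pia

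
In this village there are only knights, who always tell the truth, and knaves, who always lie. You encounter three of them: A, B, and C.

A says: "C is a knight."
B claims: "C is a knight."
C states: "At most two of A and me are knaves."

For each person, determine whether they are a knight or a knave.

A: knight, B: knight, C: knight

Regardless of anyone's role, C's statement is true, so C is a knight.
With that fixed, A's statement is true, so A is a knight.
With that fixed, B's statement is true, so B is a knight.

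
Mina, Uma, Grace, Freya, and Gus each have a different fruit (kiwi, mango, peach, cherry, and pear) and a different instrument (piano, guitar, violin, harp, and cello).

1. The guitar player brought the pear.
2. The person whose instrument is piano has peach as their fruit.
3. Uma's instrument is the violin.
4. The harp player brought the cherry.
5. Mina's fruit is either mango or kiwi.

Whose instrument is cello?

With clues 1–3, Uma is impossible for the one with instrument cello.
With clues 1–5, Freya, Grace, and Gus are impossible for the one with instrument cello.
That leaves Mina.

Mina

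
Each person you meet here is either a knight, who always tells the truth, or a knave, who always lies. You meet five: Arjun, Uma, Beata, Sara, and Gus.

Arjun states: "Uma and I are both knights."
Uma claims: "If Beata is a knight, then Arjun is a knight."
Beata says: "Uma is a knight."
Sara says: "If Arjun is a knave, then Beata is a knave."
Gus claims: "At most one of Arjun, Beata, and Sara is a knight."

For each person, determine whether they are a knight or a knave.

Arjun: knight, Uma: knight, Beata: knight, Sara: knight, Gus: knave

Consider Arjun. Suppose Arjun is a knave.
Then no assignment of the remaining roles makes every statement match its speaker's type — contradiction.
So Arjun is a knight.
With that fixed, Uma's statement is true, so Uma is a knight.
With that fixed, Beata's statement is true, so Beata is a knight.
With that fixed, Sara's statement is true, so Sara is a knight.
With that fixed, Gus's statement is false, so Gus is a knave.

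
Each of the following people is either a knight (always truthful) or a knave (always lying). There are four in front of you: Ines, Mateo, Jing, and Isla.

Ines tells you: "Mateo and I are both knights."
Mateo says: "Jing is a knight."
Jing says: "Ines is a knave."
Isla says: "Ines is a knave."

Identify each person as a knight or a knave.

Ines: knave, Mateo: knight, Jing: knight, Isla: knight

Consider Ines. Suppose Ines is a knight.
Then no assignment of the remaining roles makes every statement match its speaker's type — contradiction.
So Ines is a knave.
With that fixed, Jing's statement is true, so Jing is a knight.
With that fixed, Isla's statement is true, so Isla is a knight.
With that fixed, Mateo's statement is true, so Mateo is a knight.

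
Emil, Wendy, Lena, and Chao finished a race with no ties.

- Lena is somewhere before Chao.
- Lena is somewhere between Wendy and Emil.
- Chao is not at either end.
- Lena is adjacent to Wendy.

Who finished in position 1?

With clue 1, Chao is ruled out for place 1.
With clues 1–2, Lena is ruled out for place 1.
With clues 1–4, Emil is ruled out for place 1.
So place 1 is Wendy.

Wendy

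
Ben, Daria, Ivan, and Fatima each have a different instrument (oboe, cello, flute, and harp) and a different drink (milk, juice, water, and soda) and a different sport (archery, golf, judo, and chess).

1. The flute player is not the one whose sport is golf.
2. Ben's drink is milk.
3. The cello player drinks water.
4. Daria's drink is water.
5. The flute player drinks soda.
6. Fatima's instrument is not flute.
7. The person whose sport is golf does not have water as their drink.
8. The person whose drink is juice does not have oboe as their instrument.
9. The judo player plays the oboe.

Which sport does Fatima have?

With clues 1–9, archery, chess, and judo are impossible for Fatima's sport.
That leaves golf.

golf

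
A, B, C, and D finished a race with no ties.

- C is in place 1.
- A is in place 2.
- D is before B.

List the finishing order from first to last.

From clue 1: C → place 1.
From clues 1–2: A → place 2.
From clues 1–3: D → place 3, B → place 4.

C, A, D, B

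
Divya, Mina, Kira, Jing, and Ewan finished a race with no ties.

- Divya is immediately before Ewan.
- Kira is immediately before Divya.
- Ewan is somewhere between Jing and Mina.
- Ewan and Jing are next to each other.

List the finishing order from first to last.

From clue 1: Divya is in {1,2,3,4}.
From clues 1–2: Divya is in {2,3,4}.
From clues 1–3: Kira → place 2, Divya → place 3, Ewan → place 4.
From clues 1–4: Mina → place 1, Jing → place 5.

Mina, Kira, Divya, Ewan, Jing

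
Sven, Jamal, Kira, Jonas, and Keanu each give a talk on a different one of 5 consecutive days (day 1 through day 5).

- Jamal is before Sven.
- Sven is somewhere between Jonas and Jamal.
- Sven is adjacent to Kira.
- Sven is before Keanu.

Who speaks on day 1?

With clue 1, Sven is ruled out for day 1.
With clues 1–2, Jonas is ruled out for day 1.
With clues 1–3, Kira is ruled out for day 1.
With clues 1–4, Keanu is ruled out for day 1.
So day 1 is Jamal.

Jamal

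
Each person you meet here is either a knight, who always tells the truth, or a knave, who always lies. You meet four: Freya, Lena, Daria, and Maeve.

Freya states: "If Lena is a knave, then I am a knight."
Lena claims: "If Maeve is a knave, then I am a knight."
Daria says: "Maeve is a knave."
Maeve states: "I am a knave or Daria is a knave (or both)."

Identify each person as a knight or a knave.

Freya: knight, Lena: knight, Daria: knave, Maeve: knight

Consider Freya. Suppose Freya is a knave.
Then no assignment of the remaining roles makes every statement match its speaker's type — contradiction.
So Freya is a knight.
Consider Lena. Suppose Lena is a knave.
Then no assignment of the remaining roles makes every statement match its speaker's type — contradiction.
So Lena is a knight.
Consider Daria. Suppose Daria is a knight.
Then whichever role Maeve has, Maeve's statement has the wrong truth value — contradiction.
So Daria is a knave.
With that fixed, Maeve's statement is true, so Maeve is a knight.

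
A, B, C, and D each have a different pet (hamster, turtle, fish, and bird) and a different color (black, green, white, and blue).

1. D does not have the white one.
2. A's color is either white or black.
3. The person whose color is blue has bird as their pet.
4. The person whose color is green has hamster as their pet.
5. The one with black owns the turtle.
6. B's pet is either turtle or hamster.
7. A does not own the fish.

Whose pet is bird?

D

With clues 1–3, A is impossible for the one with pet bird.
With clues 1–6, B is impossible for the one with pet bird.
With clues 1–7, C is impossible for the one with pet bird.
That leaves D.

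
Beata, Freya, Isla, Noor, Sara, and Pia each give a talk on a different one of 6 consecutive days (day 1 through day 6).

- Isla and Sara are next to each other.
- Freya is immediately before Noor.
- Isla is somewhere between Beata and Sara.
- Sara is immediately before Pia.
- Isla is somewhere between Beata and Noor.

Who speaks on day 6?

With clues 1–2, Freya is ruled out for day 6.
With clues 1–3, Isla is ruled out for day 6.
With clues 1–4, Beata and Sara are ruled out for day 6.
With clues 1–5, Pia is ruled out for day 6.
So day 6 is Noor.

Noor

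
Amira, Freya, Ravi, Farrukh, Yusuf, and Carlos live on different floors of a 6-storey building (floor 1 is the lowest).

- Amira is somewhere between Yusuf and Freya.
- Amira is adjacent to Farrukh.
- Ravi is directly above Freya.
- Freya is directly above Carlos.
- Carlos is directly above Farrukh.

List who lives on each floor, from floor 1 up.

Yusuf, Amira, Farrukh, Carlos, Freya, Ravi

From clue 1: Amira is in {2,3,4,5}.
From clues 1–4: Freya is in {2,5}.
From clues 1–5: Yusuf → floor 1, Amira → floor 2, Farrukh → floor 3, Carlos → floor 4, Freya → floor 5, Ravi → floor 6.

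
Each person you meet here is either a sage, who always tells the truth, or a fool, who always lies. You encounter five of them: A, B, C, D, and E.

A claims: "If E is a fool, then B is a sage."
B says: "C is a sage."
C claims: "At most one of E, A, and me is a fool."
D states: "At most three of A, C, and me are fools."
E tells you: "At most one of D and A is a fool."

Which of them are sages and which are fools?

Regardless of anyone's role, D's statement is true, so D is a sage.
With that fixed, E's statement is true, so E is a sage.
With that fixed, A's statement is true, so A is a sage.
With that fixed, C's statement is true, so C is a sage.
With that fixed, B's statement is true, so B is a sage.

A: sage, B: sage, C: sage, D: sage, E: sage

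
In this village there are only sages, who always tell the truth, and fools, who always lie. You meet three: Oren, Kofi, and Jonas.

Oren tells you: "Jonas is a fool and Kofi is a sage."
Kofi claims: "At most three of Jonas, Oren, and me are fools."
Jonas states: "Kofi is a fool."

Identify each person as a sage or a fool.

Regardless of anyone's role, Kofi's statement is true, so Kofi is a sage.
With that fixed, Jonas's statement is false, so Jonas is a fool.
With that fixed, Oren's statement is true, so Oren is a sage.

Oren: sage, Kofi: sage, Jonas: fool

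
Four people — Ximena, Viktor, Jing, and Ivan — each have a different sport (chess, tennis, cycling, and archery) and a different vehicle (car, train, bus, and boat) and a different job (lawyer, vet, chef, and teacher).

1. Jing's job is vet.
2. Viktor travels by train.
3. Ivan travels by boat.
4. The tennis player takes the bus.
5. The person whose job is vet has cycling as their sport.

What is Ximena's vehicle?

With clues 1–2, train is impossible for Ximena's vehicle.
With clues 1–3, boat is impossible for Ximena's vehicle.
With clues 1–5, car is impossible for Ximena's vehicle.
That leaves bus.

bus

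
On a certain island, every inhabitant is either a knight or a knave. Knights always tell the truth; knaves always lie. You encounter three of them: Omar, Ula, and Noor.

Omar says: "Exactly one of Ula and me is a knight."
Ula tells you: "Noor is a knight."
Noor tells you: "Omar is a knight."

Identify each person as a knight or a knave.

Omar: knave, Ula: knave, Noor: knave

Consider Omar. Suppose Omar is a knight.
Then no assignment of the remaining roles makes every statement match its speaker's type — contradiction.
So Omar is a knave.
With that fixed, Noor's statement is false, so Noor is a knave.
With that fixed, Ula's statement is false, so Ula is a knave.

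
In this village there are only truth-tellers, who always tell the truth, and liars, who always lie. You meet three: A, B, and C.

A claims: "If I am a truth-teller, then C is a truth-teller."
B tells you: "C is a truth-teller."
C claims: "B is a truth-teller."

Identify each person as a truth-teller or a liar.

Consider A. Suppose A is a liar.
Then A's own statement would have to be false, but it can't be — contradiction.
So A is a truth-teller.
Consider B. Suppose B is a liar.
Then no assignment of the remaining roles makes every statement match its speaker's type — contradiction.
So B is a truth-teller.
With that fixed, C's statement is true, so C is a truth-teller.

A: truth-teller, B: truth-teller, C: truth-teller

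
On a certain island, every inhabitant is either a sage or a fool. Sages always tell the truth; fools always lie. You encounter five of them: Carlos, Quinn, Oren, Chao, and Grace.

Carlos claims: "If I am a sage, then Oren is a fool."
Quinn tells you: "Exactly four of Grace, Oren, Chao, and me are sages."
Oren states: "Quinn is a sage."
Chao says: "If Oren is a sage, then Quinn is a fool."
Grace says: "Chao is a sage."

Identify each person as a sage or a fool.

Carlos: sage, Quinn: fool, Oren: fool, Chao: sage, Grace: sage

Consider Carlos. Suppose Carlos is a fool.
Then Carlos's own statement would have to be false, but it can't be — contradiction.
So Carlos is a sage.
Consider Quinn. Suppose Quinn is a sage.
Then no assignment of the remaining roles makes every statement match its speaker's type — contradiction.
So Quinn is a fool.
With that fixed, Oren's statement is false, so Oren is a fool.
With that fixed, Chao's statement is true, so Chao is a sage.
With that fixed, Grace's statement is true, so Grace is a sage.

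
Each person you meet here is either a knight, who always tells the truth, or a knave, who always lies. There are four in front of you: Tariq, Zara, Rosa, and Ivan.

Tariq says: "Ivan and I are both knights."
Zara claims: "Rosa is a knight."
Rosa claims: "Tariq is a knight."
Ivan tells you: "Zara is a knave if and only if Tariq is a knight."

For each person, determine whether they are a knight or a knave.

Tariq: knave, Zara: knave, Rosa: knave, Ivan: knave

Consider Tariq. Suppose Tariq is a knight.
Then no assignment of the remaining roles makes every statement match its speaker's type — contradiction.
So Tariq is a knave.
With that fixed, Rosa's statement is false, so Rosa is a knave.
With that fixed, Zara's statement is false, so Zara is a knave.
With that fixed, Ivan's statement is false, so Ivan is a knave.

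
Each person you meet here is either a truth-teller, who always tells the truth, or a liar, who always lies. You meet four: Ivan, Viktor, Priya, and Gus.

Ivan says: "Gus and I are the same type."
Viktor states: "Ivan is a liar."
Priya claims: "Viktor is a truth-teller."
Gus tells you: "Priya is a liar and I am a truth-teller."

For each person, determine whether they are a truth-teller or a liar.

Consider Ivan. Suppose Ivan is a liar.
Then no assignment of the remaining roles makes every statement match its speaker's type — contradiction.
So Ivan is a truth-teller.
With that fixed, Viktor's statement is false, so Viktor is a liar.
With that fixed, Priya's statement is false, so Priya is a liar.
Consider Gus. Suppose Gus is a liar.
Then Ivan's statement comes out false, contradicting Ivan being a truth-teller.
So Gus is a truth-teller.

Ivan: truth-teller, Viktor: liar, Priya: liar, Gus: truth-teller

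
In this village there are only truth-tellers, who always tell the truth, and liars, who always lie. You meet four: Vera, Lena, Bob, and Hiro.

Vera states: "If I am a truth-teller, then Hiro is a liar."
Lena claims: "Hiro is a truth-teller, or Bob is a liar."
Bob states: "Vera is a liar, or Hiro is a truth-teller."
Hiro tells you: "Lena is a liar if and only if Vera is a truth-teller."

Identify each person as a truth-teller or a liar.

Consider Vera. Suppose Vera is a liar.
Then Vera's own statement would have to be false, but it can't be — contradiction.
So Vera is a truth-teller.
Consider Lena. Suppose Lena is a liar.
Then no assignment of the remaining roles makes every statement match its speaker's type — contradiction.
So Lena is a truth-teller.
With that fixed, Hiro's statement is false, so Hiro is a liar.
With that fixed, Bob's statement is false, so Bob is a liar.

Vera: truth-teller, Lena: truth-teller, Bob: liar, Hiro: liar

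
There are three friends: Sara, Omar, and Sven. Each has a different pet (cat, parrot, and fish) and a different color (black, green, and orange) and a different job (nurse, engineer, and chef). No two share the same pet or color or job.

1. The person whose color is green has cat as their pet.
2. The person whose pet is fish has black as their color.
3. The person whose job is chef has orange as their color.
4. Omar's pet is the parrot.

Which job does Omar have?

With clues 1–4, engineer and nurse are impossible for Omar's job.
That leaves chef.

chef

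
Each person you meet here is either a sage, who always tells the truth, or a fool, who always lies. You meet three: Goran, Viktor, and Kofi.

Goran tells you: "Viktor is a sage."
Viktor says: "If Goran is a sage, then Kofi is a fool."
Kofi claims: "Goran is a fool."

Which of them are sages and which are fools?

Goran: sage, Viktor: sage, Kofi: fool

Consider Goran. Suppose Goran is a fool.
Then no assignment of the remaining roles makes every statement match its speaker's type — contradiction.
So Goran is a sage.
With that fixed, Kofi's statement is false, so Kofi is a fool.
With that fixed, Viktor's statement is true, so Viktor is a sage.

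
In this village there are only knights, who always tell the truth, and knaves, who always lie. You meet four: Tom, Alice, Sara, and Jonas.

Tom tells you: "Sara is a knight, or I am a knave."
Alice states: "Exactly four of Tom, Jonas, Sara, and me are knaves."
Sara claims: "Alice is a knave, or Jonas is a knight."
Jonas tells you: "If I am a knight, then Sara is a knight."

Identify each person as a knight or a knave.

Tom: knight, Alice: knave, Sara: knight, Jonas: knight

Consider Tom. Suppose Tom is a knave.
Then Tom's own statement would have to be false, but it can't be — contradiction.
So Tom is a knight.
With that fixed, Alice's statement is false, so Alice is a knave.
With that fixed, Sara's statement is true, so Sara is a knight.
With that fixed, Jonas's statement is true, so Jonas is a knight.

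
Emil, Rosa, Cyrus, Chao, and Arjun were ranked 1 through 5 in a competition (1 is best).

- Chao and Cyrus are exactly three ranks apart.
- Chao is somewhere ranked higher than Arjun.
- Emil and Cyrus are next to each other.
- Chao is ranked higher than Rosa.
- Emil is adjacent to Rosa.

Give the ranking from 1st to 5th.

From clue 1: Cyrus is in {1,2,4,5}.
From clues 1–2: Cyrus is in {1,4,5}.
From clues 1–4: Chao → rank 1, Cyrus → rank 4.
From clues 1–5: Rosa → rank 2, Emil → rank 3, Arjun → rank 5.

Chao, Rosa, Emil, Cyrus, Arjun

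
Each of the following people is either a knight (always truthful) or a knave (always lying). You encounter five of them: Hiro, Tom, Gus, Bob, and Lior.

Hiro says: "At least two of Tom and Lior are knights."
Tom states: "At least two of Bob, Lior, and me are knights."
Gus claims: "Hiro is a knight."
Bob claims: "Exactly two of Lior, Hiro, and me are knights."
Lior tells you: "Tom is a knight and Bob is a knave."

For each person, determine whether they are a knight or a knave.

Hiro: knave, Tom: knave, Gus: knave, Bob: knave, Lior: knave

Consider Hiro. Suppose Hiro is a knight.
Then no assignment of the remaining roles makes every statement match its speaker's type — contradiction.
So Hiro is a knave.
With that fixed, Gus's statement is false, so Gus is a knave.
Consider Tom. Suppose Tom is a knight.
Then no assignment of the remaining roles makes every statement match its speaker's type — contradiction.
So Tom is a knave.
With that fixed, Lior's statement is false, so Lior is a knave.
With that fixed, Bob's statement is false, so Bob is a knave.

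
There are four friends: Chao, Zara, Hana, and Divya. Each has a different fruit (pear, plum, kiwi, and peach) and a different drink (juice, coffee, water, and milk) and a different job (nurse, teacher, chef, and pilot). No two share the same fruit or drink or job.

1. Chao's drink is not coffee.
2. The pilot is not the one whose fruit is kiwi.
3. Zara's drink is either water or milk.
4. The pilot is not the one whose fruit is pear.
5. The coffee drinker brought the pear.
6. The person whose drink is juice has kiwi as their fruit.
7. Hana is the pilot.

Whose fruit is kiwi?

With clues 1–6, Zara is impossible for the one with fruit kiwi.
With clues 1–7, Divya and Hana are impossible for the one with fruit kiwi.
That leaves Chao.

Chao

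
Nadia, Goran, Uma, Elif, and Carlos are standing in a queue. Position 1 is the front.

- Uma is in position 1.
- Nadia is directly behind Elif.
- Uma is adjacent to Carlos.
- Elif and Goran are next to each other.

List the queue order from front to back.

Uma, Carlos, Goran, Elif, Nadia

From clue 1: Uma → position 1.
From clues 1–2: Nadia is in {3,4,5}.
From clues 1–3: Carlos → position 2.
From clues 1–4: Goran → position 3, Elif → position 4, Nadia → position 5.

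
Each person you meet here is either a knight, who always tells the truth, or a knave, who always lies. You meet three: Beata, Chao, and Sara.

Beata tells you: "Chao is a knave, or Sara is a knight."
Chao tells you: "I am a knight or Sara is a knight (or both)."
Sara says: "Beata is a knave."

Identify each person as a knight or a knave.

Consider Beata. Suppose Beata is a knave.
Then no assignment of the remaining roles makes every statement match its speaker's type — contradiction.
So Beata is a knight.
With that fixed, Sara's statement is false, so Sara is a knave.
Consider Chao. Suppose Chao is a knight.
Then Beata's statement comes out false, contradicting Beata being a knight.
So Chao is a knave.

Beata: knight, Chao: knave, Sara: knave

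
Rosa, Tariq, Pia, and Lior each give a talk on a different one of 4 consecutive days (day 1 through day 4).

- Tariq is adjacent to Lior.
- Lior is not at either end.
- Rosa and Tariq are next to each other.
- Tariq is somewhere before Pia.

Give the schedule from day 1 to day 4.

Rosa, Tariq, Lior, Pia

From clues 1–2: Lior is in {2,3}.
From clues 1–3: Rosa is in {1,4}.
From clues 1–4: Rosa → day 1, Tariq → day 2, Lior → day 3, Pia → day 4.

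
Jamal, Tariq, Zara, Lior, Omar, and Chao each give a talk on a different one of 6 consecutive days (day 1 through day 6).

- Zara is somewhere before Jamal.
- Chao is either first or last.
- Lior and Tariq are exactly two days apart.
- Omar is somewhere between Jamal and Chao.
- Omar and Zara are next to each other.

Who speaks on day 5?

With clues 1–2, Chao is ruled out for day 5.
With clues 1–5, Lior, Omar, Tariq, and Zara are ruled out for day 5.
So day 5 is Jamal.

Jamal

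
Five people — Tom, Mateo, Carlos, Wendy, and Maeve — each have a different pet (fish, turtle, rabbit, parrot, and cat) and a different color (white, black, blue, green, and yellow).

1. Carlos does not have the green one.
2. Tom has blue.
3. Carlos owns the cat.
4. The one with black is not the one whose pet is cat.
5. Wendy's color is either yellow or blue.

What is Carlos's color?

white

Clue 1 rules out green for Carlos's color.
With clues 1–2, blue is impossible for Carlos's color.
With clues 1–4, black is impossible for Carlos's color.
With clues 1–5, yellow is impossible for Carlos's color.
That leaves white.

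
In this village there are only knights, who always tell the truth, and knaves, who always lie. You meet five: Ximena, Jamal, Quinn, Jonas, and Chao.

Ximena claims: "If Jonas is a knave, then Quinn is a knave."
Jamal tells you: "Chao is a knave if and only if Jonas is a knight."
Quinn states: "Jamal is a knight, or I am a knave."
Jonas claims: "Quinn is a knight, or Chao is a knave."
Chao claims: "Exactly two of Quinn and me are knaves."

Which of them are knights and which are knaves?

Consider Ximena. Suppose Ximena is a knave.
Then no assignment of the remaining roles makes every statement match its speaker's type — contradiction.
So Ximena is a knight.
Consider Jamal. Suppose Jamal is a knave.
Then whichever role Quinn has, Quinn's statement has the wrong truth value — contradiction.
So Jamal is a knight.
With that fixed, Quinn's statement is true, so Quinn is a knight.
With that fixed, Jonas's statement is true, so Jonas is a knight.
With that fixed, Chao's statement is false, so Chao is a knave.

Ximena: knight, Jamal: knight, Quinn: knight, Jonas: knight, Chao: knave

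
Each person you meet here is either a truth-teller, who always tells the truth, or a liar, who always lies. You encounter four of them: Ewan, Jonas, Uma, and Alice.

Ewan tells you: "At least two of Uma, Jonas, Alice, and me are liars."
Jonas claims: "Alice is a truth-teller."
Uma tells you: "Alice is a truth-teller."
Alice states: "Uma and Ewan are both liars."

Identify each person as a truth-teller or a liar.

Ewan: truth-teller, Jonas: liar, Uma: liar, Alice: liar

Consider Ewan. Suppose Ewan is a liar.
Then no assignment of the remaining roles makes every statement match its speaker's type — contradiction.
So Ewan is a truth-teller.
With that fixed, Alice's statement is false, so Alice is a liar.
With that fixed, Jonas's statement is false, so Jonas is a liar.
With that fixed, Uma's statement is false, so Uma is a liar.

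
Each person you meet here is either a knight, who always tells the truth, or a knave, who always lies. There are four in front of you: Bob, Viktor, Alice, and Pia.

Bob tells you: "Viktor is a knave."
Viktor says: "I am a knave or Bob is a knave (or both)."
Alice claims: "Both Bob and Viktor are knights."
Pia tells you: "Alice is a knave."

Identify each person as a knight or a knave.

Bob: knave, Viktor: knight, Alice: knave, Pia: knight

Consider Bob. Suppose Bob is a knight.
Then whichever role Viktor has, Viktor's statement has the wrong truth value — contradiction.
So Bob is a knave.
With that fixed, Viktor's statement is true, so Viktor is a knight.
With that fixed, Alice's statement is false, so Alice is a knave.
With that fixed, Pia's statement is true, so Pia is a knight.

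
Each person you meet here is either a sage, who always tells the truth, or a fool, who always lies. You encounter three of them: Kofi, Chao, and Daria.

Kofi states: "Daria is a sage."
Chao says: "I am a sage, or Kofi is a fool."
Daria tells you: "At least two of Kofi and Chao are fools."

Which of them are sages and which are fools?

Consider Kofi. Suppose Kofi is a sage.
Then no assignment of the remaining roles makes every statement match its speaker's type — contradiction.
So Kofi is a fool.
With that fixed, Chao's statement is true, so Chao is a sage.
With that fixed, Daria's statement is false, so Daria is a fool.

Kofi: fool, Chao: sage, Daria: fool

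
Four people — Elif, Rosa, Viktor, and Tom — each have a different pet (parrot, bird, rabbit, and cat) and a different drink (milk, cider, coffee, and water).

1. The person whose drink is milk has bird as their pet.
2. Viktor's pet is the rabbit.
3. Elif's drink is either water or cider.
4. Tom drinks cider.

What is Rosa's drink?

With clues 1–4, cider, coffee, and water are impossible for Rosa's drink.
That leaves milk.

milk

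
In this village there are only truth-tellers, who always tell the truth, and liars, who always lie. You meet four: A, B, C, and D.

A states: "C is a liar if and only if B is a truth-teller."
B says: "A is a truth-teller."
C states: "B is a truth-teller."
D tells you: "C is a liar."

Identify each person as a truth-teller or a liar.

A: liar, B: liar, C: liar, D: truth-teller

Consider A. Suppose A is a truth-teller.
Then no assignment of the remaining roles makes every statement match its speaker's type — contradiction.
So A is a liar.
With that fixed, B's statement is false, so B is a liar.
With that fixed, C's statement is false, so C is a liar.
With that fixed, D's statement is true, so D is a truth-teller.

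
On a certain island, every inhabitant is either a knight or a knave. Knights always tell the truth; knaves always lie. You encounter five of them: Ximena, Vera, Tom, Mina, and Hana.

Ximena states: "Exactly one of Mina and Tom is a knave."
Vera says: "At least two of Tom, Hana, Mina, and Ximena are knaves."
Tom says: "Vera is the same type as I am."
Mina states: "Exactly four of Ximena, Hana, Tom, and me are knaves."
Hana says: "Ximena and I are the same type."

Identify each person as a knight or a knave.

Ximena: knight, Vera: knight, Tom: knight, Mina: knave, Hana: knave

Consider Ximena. Suppose Ximena is a knave.
Then whichever role Hana has, Hana's statement has the wrong truth value — contradiction.
So Ximena is a knight.
With that fixed, Mina's statement is false, so Mina is a knave.
Consider Vera. Suppose Vera is a knave.
Then whichever role Tom has, Tom's statement has the wrong truth value — contradiction.
So Vera is a knight.
Consider Tom. Suppose Tom is a knave.
Then Ximena's statement comes out false, contradicting Ximena being a knight.
So Tom is a knight.
Consider Hana. Suppose Hana is a knight.
Then Vera's statement comes out false, contradicting Vera being a knight.
So Hana is a knave.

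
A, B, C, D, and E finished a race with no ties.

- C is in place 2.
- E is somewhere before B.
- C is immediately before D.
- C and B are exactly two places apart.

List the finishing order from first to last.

From clue 1: C → place 2.
From clues 1–2: B is in {3,4,5}.
From clues 1–3: D → place 3.
From clues 1–4: E → place 1, B → place 4, A → place 5.

E, C, D, B, A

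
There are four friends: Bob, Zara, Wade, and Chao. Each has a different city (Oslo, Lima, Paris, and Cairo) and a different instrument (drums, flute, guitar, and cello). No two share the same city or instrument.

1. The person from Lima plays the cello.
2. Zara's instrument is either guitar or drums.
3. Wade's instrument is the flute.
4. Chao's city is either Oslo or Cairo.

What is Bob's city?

With clues 1–4, Cairo, Oslo, and Paris are impossible for Bob's city.
That leaves Lima.

Lima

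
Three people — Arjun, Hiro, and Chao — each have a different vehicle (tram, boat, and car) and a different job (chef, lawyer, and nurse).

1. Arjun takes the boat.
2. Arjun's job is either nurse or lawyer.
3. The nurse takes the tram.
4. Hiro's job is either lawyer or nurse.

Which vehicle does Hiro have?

Clue 1 rules out boat for Hiro's vehicle.
With clues 1–4, car is impossible for Hiro's vehicle.
That leaves tram.

tram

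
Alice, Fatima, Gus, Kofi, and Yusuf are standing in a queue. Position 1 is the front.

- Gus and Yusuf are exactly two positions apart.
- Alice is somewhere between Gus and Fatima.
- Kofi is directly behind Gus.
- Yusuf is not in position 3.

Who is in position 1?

With clues 1–2, Alice is ruled out for position 1.
With clues 1–3, Kofi and Yusuf are ruled out for position 1.
With clues 1–4, Gus is ruled out for position 1.
So position 1 is Fatima.

Fatima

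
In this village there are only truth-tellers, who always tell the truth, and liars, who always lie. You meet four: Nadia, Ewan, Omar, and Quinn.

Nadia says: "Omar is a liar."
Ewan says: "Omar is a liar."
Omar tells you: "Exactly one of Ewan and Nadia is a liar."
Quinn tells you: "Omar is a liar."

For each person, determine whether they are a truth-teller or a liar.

Consider Nadia. Suppose Nadia is a liar.
Then no assignment of the remaining roles makes every statement match its speaker's type — contradiction.
So Nadia is a truth-teller.
Consider Ewan. Suppose Ewan is a liar.
Then no assignment of the remaining roles makes every statement match its speaker's type — contradiction.
So Ewan is a truth-teller.
With that fixed, Omar's statement is false, so Omar is a liar.
With that fixed, Quinn's statement is true, so Quinn is a truth-teller.

Nadia: truth-teller, Ewan: truth-teller, Omar: liar, Quinn: truth-teller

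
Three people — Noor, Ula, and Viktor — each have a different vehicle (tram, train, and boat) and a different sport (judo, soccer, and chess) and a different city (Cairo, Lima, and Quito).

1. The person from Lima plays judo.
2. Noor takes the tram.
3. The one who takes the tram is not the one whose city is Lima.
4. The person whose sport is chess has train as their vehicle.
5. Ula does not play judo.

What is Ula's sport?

chess

With clues 1–4, soccer is impossible for Ula's sport.
With clues 1–5, judo is impossible for Ula's sport.
That leaves chess.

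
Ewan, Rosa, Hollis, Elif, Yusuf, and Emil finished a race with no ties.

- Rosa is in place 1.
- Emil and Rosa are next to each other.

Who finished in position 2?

With clue 1, Rosa is ruled out for place 2.
With clues 1–2, Elif, Ewan, Hollis, and Yusuf are ruled out for place 2.
So place 2 is Emil.

Emil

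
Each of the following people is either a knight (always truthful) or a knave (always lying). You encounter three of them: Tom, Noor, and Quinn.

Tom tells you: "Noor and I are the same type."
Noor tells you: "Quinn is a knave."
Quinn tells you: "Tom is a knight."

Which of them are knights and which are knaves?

Consider Tom. Suppose Tom is a knight.
Then no assignment of the remaining roles makes every statement match its speaker's type — contradiction.
So Tom is a knave.
With that fixed, Quinn's statement is false, so Quinn is a knave.
With that fixed, Noor's statement is true, so Noor is a knight.

Tom: knave, Noor: knight, Quinn: knave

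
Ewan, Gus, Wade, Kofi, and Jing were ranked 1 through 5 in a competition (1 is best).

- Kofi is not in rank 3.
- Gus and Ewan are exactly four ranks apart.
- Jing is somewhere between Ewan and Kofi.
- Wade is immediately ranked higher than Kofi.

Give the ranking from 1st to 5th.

From clue 1: Kofi is in {1,2,4,5}.
From clues 1–2: Ewan is in {1,5}.
From clues 1–4: Ewan → rank 1, Jing → rank 2, Wade → rank 3, Kofi → rank 4, Gus → rank 5.

Ewan, Jing, Wade, Kofi, Gus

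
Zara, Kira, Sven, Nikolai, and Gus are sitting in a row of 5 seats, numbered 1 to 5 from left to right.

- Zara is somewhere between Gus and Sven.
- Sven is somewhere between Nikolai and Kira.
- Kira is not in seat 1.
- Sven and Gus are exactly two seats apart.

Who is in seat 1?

Nikolai

With clue 1, Zara is ruled out for seat 1.
With clues 1–2, Sven is ruled out for seat 1.
With clues 1–3, Kira is ruled out for seat 1.
With clues 1–4, Gus is ruled out for seat 1.
So seat 1 is Nikolai.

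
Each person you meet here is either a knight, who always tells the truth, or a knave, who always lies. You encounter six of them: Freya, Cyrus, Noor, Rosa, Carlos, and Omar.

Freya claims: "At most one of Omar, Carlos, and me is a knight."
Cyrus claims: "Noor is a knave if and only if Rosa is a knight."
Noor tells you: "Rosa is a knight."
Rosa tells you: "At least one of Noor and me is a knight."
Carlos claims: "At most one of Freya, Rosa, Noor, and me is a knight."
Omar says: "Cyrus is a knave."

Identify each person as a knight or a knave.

Freya: knave, Cyrus: knave, Noor: knave, Rosa: knave, Carlos: knight, Omar: knight

Consider Freya. Suppose Freya is a knight.
Then no assignment of the remaining roles makes every statement match its speaker's type — contradiction.
So Freya is a knave.
Consider Cyrus. Suppose Cyrus is a knight.
Then no assignment of the remaining roles makes every statement match its speaker's type — contradiction.
So Cyrus is a knave.
With that fixed, Omar's statement is true, so Omar is a knight.
Consider Noor. Suppose Noor is a knight.
Then no assignment of the remaining roles makes every statement match its speaker's type — contradiction.
So Noor is a knave.
Consider Rosa. Suppose Rosa is a knight.
Then Cyrus's statement comes out true, contradicting Cyrus being a knave.
So Rosa is a knave.
With that fixed, Carlos's statement is true, so Carlos is a knight.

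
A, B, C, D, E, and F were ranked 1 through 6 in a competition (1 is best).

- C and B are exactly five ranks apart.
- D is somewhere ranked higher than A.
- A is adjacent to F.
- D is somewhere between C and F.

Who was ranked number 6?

B

With clue 1, A, D, E, and F are ruled out for rank 6.
With clues 1–4, C is ruled out for rank 6.
So rank 6 is B.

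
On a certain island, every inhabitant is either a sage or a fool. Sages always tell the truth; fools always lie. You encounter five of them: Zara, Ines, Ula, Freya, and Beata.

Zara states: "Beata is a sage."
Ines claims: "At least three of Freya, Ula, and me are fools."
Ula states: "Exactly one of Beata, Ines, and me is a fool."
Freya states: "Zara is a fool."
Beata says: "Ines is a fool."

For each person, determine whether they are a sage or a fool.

Consider Zara. Suppose Zara is a fool.
Then no assignment of the remaining roles makes every statement match its speaker's type — contradiction.
So Zara is a sage.
With that fixed, Freya's statement is false, so Freya is a fool.
Consider Ines. Suppose Ines is a sage.
Then Ines's own statement would have to be true, but it can't be — contradiction.
So Ines is a fool.
With that fixed, Beata's statement is true, so Beata is a sage.
Consider Ula. Suppose Ula is a fool.
Then Ines's statement comes out true, contradicting Ines being a fool.
So Ula is a sage.

Zara: sage, Ines: fool, Ula: sage, Freya: fool, Beata: sage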